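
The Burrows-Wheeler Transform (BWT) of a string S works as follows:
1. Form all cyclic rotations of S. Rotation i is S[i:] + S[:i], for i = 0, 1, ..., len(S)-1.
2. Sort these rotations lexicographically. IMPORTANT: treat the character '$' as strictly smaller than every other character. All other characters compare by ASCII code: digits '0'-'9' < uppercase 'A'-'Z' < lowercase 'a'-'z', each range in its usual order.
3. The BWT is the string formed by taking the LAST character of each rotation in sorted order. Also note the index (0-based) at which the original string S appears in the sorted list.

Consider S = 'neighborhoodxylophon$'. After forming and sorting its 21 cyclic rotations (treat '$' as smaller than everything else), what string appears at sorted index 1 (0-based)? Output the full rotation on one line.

All 21 rotations (rotation i = S[i:]+S[:i]):
  rot[0] = neighborhoodxylophon$
  rot[1] = eighborhoodxylophon$n
  rot[2] = ighborhoodxylophon$ne
  rot[3] = ghborhoodxylophon$nei
  rot[4] = hborhoodxylophon$neig
  rot[5] = borhoodxylophon$neigh
  rot[6] = orhoodxylophon$neighb
  rot[7] = rhoodxylophon$neighbo
  rot[8] = hoodxylophon$neighbor
  rot[9] = oodxylophon$neighborh
  rot[10] = odxylophon$neighborho
  rot[11] = dxylophon$neighborhoo
  rot[12] = xylophon$neighborhood
  rot[13] = ylophon$neighborhoodx
  rot[14] = lophon$neighborhoodxy
  rot[15] = ophon$neighborhoodxyl
  rot[16] = phon$neighborhoodxylo
  rot[17] = hon$neighborhoodxylop
  rot[18] = on$neighborhoodxyloph
  rot[19] = n$neighborhoodxylopho
  rot[20] = $neighborhoodxylophon
Sorted (with $ < everything):
  sorted[0] = $neighborhoodxylophon
  sorted[1] = borhoodxylophon$neigh
  sorted[2] = dxylophon$neighborhoo
  sorted[3] = eighborhoodxylophon$n
  sorted[4] = ghborhoodxylophon$nei
  sorted[5] = hborhoodxylophon$neig
  sorted[6] = hon$neighborhoodxylop
  sorted[7] = hoodxylophon$neighbor
  sorted[8] = ighborhoodxylophon$ne
  sorted[9] = lophon$neighborhoodxy
  sorted[10] = n$neighborhoodxylopho
  sorted[11] = neighborhoodxylophon$
  sorted[12] = odxylophon$neighborho
  sorted[13] = on$neighborhoodxyloph
  sorted[14] = oodxylophon$neighborh
  sorted[15] = ophon$neighborhoodxyl
  sorted[16] = orhoodxylophon$neighb
  sorted[17] = phon$neighborhoodxylo
  sorted[18] = rhoodxylophon$neighbo
  sorted[19] = xylophon$neighborhood
  sorted[20] = ylophon$neighborhoodx
sorted[1] = borhoodxylophon$neigh

Answer: borhoodxylophon$neigh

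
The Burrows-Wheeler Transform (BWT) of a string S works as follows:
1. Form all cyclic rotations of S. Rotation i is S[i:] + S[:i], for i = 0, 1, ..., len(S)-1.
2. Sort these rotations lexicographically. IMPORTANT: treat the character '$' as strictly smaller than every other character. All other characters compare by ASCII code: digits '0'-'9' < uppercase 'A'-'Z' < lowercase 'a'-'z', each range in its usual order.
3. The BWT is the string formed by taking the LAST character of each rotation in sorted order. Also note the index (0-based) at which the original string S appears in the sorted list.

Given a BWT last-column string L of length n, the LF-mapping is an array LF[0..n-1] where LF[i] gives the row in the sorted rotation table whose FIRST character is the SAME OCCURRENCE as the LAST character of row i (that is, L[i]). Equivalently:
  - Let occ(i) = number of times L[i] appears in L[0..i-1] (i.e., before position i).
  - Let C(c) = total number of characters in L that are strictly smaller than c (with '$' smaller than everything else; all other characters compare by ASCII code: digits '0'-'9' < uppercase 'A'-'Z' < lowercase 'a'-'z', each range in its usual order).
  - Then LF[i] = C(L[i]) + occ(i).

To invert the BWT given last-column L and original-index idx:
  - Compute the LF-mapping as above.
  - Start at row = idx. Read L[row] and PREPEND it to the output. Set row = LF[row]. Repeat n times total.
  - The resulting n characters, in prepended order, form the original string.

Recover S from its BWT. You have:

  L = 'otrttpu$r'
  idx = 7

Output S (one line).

Answer: trutrpto$

Derivation:
LF mapping: 1 5 3 6 7 2 8 0 4
Walk LF starting at row 7, prepending L[row]:
  step 1: row=7, L[7]='$', prepend. Next row=LF[7]=0
  step 2: row=0, L[0]='o', prepend. Next row=LF[0]=1
  step 3: row=1, L[1]='t', prepend. Next row=LF[1]=5
  step 4: row=5, L[5]='p', prepend. Next row=LF[5]=2
  step 5: row=2, L[2]='r', prepend. Next row=LF[2]=3
  step 6: row=3, L[3]='t', prepend. Next row=LF[3]=6
  step 7: row=6, L[6]='u', prepend. Next row=LF[6]=8
  step 8: row=8, L[8]='r', prepend. Next row=LF[8]=4
  step 9: row=4, L[4]='t', prepend. Next row=LF[4]=7
Reversed output: trutrpto$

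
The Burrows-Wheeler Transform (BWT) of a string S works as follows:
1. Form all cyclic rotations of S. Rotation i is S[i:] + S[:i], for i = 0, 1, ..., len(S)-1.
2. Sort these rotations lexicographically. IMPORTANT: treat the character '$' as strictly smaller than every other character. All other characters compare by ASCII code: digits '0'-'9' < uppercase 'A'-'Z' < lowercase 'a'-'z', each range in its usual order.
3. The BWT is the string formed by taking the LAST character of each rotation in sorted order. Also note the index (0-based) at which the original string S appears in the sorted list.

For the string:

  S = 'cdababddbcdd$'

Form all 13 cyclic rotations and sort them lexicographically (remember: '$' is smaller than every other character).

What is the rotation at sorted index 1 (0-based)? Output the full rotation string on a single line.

Answer: ababddbcdd$cd

Derivation:
All 13 rotations (rotation i = S[i:]+S[:i]):
  rot[0] = cdababddbcdd$
  rot[1] = dababddbcdd$c
  rot[2] = ababddbcdd$cd
  rot[3] = babddbcdd$cda
  rot[4] = abddbcdd$cdab
  rot[5] = bddbcdd$cdaba
  rot[6] = ddbcdd$cdabab
  rot[7] = dbcdd$cdababd
  rot[8] = bcdd$cdababdd
  rot[9] = cdd$cdababddb
  rot[10] = dd$cdababddbc
  rot[11] = d$cdababddbcd
  rot[12] = $cdababddbcdd
Sorted (with $ < everything):
  sorted[0] = $cdababddbcdd
  sorted[1] = ababddbcdd$cd
  sorted[2] = abddbcdd$cdab
  sorted[3] = babddbcdd$cda
  sorted[4] = bcdd$cdababdd
  sorted[5] = bddbcdd$cdaba
  sorted[6] = cdababddbcdd$
  sorted[7] = cdd$cdababddb
  sorted[8] = d$cdababddbcd
  sorted[9] = dababddbcdd$c
  sorted[10] = dbcdd$cdababd
  sorted[11] = dd$cdababddbc
  sorted[12] = ddbcdd$cdabab
sorted[1] = ababddbcdd$cd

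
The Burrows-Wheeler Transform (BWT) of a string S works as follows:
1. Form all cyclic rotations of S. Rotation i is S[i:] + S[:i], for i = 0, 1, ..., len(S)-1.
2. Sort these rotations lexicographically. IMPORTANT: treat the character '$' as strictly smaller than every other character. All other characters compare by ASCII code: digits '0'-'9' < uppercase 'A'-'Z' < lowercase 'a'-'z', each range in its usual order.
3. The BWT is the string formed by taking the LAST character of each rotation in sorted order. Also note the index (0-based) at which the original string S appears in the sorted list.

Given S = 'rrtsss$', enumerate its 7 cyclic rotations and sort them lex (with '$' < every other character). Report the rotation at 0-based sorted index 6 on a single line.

All 7 rotations (rotation i = S[i:]+S[:i]):
  rot[0] = rrtsss$
  rot[1] = rtsss$r
  rot[2] = tsss$rr
  rot[3] = sss$rrt
  rot[4] = ss$rrts
  rot[5] = s$rrtss
  rot[6] = $rrtsss
Sorted (with $ < everything):
  sorted[0] = $rrtsss
  sorted[1] = rrtsss$
  sorted[2] = rtsss$r
  sorted[3] = s$rrtss
  sorted[4] = ss$rrts
  sorted[5] = sss$rrt
  sorted[6] = tsss$rr
sorted[6] = tsss$rr

Answer: tsss$rr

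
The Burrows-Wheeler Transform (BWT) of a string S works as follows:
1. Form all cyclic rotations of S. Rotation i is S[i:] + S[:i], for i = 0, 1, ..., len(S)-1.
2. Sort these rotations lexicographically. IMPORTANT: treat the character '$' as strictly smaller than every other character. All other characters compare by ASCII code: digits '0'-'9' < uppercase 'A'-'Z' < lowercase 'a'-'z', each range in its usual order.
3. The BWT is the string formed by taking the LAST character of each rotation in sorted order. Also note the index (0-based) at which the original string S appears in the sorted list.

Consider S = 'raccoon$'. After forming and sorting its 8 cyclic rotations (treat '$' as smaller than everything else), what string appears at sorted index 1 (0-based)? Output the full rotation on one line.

All 8 rotations (rotation i = S[i:]+S[:i]):
  rot[0] = raccoon$
  rot[1] = accoon$r
  rot[2] = ccoon$ra
  rot[3] = coon$rac
  rot[4] = oon$racc
  rot[5] = on$racco
  rot[6] = n$raccoo
  rot[7] = $raccoon
Sorted (with $ < everything):
  sorted[0] = $raccoon
  sorted[1] = accoon$r
  sorted[2] = ccoon$ra
  sorted[3] = coon$rac
  sorted[4] = n$raccoo
  sorted[5] = on$racco
  sorted[6] = oon$racc
  sorted[7] = raccoon$
sorted[1] = accoon$r

Answer: accoon$r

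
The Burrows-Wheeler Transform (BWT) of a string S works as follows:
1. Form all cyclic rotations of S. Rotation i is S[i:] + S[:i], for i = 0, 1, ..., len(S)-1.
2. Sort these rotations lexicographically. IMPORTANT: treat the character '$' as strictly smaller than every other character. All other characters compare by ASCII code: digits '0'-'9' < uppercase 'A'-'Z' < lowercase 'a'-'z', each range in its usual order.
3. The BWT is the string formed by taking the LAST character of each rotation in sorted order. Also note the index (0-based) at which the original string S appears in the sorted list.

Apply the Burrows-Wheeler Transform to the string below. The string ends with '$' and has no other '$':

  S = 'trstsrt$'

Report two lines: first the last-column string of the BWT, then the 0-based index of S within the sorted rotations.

Answer: ttstrr$s
6

Derivation:
All 8 rotations (rotation i = S[i:]+S[:i]):
  rot[0] = trstsrt$
  rot[1] = rstsrt$t
  rot[2] = stsrt$tr
  rot[3] = tsrt$trs
  rot[4] = srt$trst
  rot[5] = rt$trsts
  rot[6] = t$trstsr
  rot[7] = $trstsrt
Sorted (with $ < everything):
  sorted[0] = $trstsrt  (last char: 't')
  sorted[1] = rstsrt$t  (last char: 't')
  sorted[2] = rt$trsts  (last char: 's')
  sorted[3] = srt$trst  (last char: 't')
  sorted[4] = stsrt$tr  (last char: 'r')
  sorted[5] = t$trstsr  (last char: 'r')
  sorted[6] = trstsrt$  (last char: '$')
  sorted[7] = tsrt$trs  (last char: 's')
Last column: ttstrr$s
Original string S is at sorted index 6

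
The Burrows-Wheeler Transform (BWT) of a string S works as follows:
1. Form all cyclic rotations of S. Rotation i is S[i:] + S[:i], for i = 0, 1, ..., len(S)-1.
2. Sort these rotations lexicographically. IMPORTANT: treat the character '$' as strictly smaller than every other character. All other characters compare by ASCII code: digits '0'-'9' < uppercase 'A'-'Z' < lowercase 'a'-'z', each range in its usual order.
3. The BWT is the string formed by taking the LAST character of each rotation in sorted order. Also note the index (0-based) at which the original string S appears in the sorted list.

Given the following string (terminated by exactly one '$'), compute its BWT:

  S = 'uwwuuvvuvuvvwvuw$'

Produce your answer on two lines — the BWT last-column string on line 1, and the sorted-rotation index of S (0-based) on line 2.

All 17 rotations (rotation i = S[i:]+S[:i]):
  rot[0] = uwwuuvvuvuvvwvuw$
  rot[1] = wwuuvvuvuvvwvuw$u
  rot[2] = wuuvvuvuvvwvuw$uw
  rot[3] = uuvvuvuvvwvuw$uww
  rot[4] = uvvuvuvvwvuw$uwwu
  rot[5] = vvuvuvvwvuw$uwwuu
  rot[6] = vuvuvvwvuw$uwwuuv
  rot[7] = uvuvvwvuw$uwwuuvv
  rot[8] = vuvvwvuw$uwwuuvvu
  rot[9] = uvvwvuw$uwwuuvvuv
  rot[10] = vvwvuw$uwwuuvvuvu
  rot[11] = vwvuw$uwwuuvvuvuv
  rot[12] = wvuw$uwwuuvvuvuvv
  rot[13] = vuw$uwwuuvvuvuvvw
  rot[14] = uw$uwwuuvvuvuvvwv
  rot[15] = w$uwwuuvvuvuvvwvu
  rot[16] = $uwwuuvvuvuvvwvuw
Sorted (with $ < everything):
  sorted[0] = $uwwuuvvuvuvvwvuw  (last char: 'w')
  sorted[1] = uuvvuvuvvwvuw$uww  (last char: 'w')
  sorted[2] = uvuvvwvuw$uwwuuvv  (last char: 'v')
  sorted[3] = uvvuvuvvwvuw$uwwu  (last char: 'u')
  sorted[4] = uvvwvuw$uwwuuvvuv  (last char: 'v')
  sorted[5] = uw$uwwuuvvuvuvvwv  (last char: 'v')
  sorted[6] = uwwuuvvuvuvvwvuw$  (last char: '$')
  sorted[7] = vuvuvvwvuw$uwwuuv  (last char: 'v')
  sorted[8] = vuvvwvuw$uwwuuvvu  (last char: 'u')
  sorted[9] = vuw$uwwuuvvuvuvvw  (last char: 'w')
  sorted[10] = vvuvuvvwvuw$uwwuu  (last char: 'u')
  sorted[11] = vvwvuw$uwwuuvvuvu  (last char: 'u')
  sorted[12] = vwvuw$uwwuuvvuvuv  (last char: 'v')
  sorted[13] = w$uwwuuvvuvuvvwvu  (last char: 'u')
  sorted[14] = wuuvvuvuvvwvuw$uw  (last char: 'w')
  sorted[15] = wvuw$uwwuuvvuvuvv  (last char: 'v')
  sorted[16] = wwuuvvuvuvvwvuw$u  (last char: 'u')
Last column: wwvuvv$vuwuuvuwvu
Original string S is at sorted index 6

Answer: wwvuvv$vuwuuvuwvu
6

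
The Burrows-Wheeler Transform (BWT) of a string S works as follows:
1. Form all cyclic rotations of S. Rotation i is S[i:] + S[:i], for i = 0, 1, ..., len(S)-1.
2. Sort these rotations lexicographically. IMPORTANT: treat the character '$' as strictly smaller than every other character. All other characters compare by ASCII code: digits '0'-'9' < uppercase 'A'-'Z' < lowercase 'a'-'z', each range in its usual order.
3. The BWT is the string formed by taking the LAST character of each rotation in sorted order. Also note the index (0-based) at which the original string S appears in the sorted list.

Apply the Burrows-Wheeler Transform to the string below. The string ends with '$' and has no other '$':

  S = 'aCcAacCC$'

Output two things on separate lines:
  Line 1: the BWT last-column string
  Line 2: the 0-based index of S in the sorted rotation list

All 9 rotations (rotation i = S[i:]+S[:i]):
  rot[0] = aCcAacCC$
  rot[1] = CcAacCC$a
  rot[2] = cAacCC$aC
  rot[3] = AacCC$aCc
  rot[4] = acCC$aCcA
  rot[5] = cCC$aCcAa
  rot[6] = CC$aCcAac
  rot[7] = C$aCcAacC
  rot[8] = $aCcAacCC
Sorted (with $ < everything):
  sorted[0] = $aCcAacCC  (last char: 'C')
  sorted[1] = AacCC$aCc  (last char: 'c')
  sorted[2] = C$aCcAacC  (last char: 'C')
  sorted[3] = CC$aCcAac  (last char: 'c')
  sorted[4] = CcAacCC$a  (last char: 'a')
  sorted[5] = aCcAacCC$  (last char: '$')
  sorted[6] = acCC$aCcA  (last char: 'A')
  sorted[7] = cAacCC$aC  (last char: 'C')
  sorted[8] = cCC$aCcAa  (last char: 'a')
Last column: CcCca$ACa
Original string S is at sorted index 5

Answer: CcCca$ACa
5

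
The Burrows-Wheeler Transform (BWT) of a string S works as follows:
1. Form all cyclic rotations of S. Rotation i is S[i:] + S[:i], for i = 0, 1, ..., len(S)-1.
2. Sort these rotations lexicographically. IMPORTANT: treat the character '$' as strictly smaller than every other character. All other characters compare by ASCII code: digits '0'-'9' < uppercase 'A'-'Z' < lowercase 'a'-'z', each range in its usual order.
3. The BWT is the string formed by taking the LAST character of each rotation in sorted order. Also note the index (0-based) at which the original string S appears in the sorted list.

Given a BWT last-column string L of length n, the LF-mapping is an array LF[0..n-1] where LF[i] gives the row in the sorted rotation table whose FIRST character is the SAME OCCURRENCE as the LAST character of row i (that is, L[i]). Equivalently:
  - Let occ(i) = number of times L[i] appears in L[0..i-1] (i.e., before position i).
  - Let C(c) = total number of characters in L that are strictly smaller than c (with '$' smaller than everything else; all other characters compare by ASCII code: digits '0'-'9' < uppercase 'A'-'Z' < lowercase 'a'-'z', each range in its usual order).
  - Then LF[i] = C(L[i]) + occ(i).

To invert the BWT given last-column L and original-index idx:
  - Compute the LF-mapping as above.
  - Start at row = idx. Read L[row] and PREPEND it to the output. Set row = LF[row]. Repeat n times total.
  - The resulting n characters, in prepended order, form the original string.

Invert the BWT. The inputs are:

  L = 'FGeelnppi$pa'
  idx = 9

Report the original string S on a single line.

Answer: pineappleGF$

Derivation:
LF mapping: 1 2 4 5 7 8 9 10 6 0 11 3
Walk LF starting at row 9, prepending L[row]:
  step 1: row=9, L[9]='$', prepend. Next row=LF[9]=0
  step 2: row=0, L[0]='F', prepend. Next row=LF[0]=1
  step 3: row=1, L[1]='G', prepend. Next row=LF[1]=2
  step 4: row=2, L[2]='e', prepend. Next row=LF[2]=4
  step 5: row=4, L[4]='l', prepend. Next row=LF[4]=7
  step 6: row=7, L[7]='p', prepend. Next row=LF[7]=10
  step 7: row=10, L[10]='p', prepend. Next row=LF[10]=11
  step 8: row=11, L[11]='a', prepend. Next row=LF[11]=3
  step 9: row=3, L[3]='e', prepend. Next row=LF[3]=5
  step 10: row=5, L[5]='n', prepend. Next row=LF[5]=8
  step 11: row=8, L[8]='i', prepend. Next row=LF[8]=6
  step 12: row=6, L[6]='p', prepend. Next row=LF[6]=9
Reversed output: pineappleGF$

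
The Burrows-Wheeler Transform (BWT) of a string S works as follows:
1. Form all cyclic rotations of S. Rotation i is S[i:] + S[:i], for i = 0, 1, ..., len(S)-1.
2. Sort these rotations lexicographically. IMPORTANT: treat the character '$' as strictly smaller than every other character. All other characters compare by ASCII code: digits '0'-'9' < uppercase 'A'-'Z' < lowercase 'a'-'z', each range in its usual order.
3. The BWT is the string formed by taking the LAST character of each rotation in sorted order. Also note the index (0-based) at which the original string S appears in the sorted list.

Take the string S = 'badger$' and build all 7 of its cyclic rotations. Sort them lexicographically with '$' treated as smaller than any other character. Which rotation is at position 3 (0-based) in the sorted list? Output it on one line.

Answer: dger$ba

Derivation:
All 7 rotations (rotation i = S[i:]+S[:i]):
  rot[0] = badger$
  rot[1] = adger$b
  rot[2] = dger$ba
  rot[3] = ger$bad
  rot[4] = er$badg
  rot[5] = r$badge
  rot[6] = $badger
Sorted (with $ < everything):
  sorted[0] = $badger
  sorted[1] = adger$b
  sorted[2] = badger$
  sorted[3] = dger$ba
  sorted[4] = er$badg
  sorted[5] = ger$bad
  sorted[6] = r$badge
sorted[3] = dger$ba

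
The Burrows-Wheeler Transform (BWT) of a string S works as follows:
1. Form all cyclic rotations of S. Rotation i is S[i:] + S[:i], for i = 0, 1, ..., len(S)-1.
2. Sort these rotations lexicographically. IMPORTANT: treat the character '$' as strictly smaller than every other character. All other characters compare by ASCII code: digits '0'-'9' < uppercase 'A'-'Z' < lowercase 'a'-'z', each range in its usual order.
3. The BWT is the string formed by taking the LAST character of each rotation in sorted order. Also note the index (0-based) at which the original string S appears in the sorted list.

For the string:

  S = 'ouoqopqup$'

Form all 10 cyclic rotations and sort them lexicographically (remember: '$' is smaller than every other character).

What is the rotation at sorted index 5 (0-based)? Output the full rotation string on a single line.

Answer: pqup$ouoqo

Derivation:
All 10 rotations (rotation i = S[i:]+S[:i]):
  rot[0] = ouoqopqup$
  rot[1] = uoqopqup$o
  rot[2] = oqopqup$ou
  rot[3] = qopqup$ouo
  rot[4] = opqup$ouoq
  rot[5] = pqup$ouoqo
  rot[6] = qup$ouoqop
  rot[7] = up$ouoqopq
  rot[8] = p$ouoqopqu
  rot[9] = $ouoqopqup
Sorted (with $ < everything):
  sorted[0] = $ouoqopqup
  sorted[1] = opqup$ouoq
  sorted[2] = oqopqup$ou
  sorted[3] = ouoqopqup$
  sorted[4] = p$ouoqopqu
  sorted[5] = pqup$ouoqo
  sorted[6] = qopqup$ouo
  sorted[7] = qup$ouoqop
  sorted[8] = uoqopqup$o
  sorted[9] = up$ouoqopq
sorted[5] = pqup$ouoqo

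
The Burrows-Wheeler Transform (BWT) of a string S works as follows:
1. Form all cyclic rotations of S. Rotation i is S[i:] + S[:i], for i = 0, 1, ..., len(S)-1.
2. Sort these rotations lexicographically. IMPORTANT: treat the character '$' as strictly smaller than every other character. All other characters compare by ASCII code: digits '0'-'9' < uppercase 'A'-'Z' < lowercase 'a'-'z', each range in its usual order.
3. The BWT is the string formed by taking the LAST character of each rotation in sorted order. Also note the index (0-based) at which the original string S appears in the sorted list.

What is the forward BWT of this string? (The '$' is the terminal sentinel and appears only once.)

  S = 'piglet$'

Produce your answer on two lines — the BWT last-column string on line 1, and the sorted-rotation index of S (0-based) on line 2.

Answer: tlipg$e
5

Derivation:
All 7 rotations (rotation i = S[i:]+S[:i]):
  rot[0] = piglet$
  rot[1] = iglet$p
  rot[2] = glet$pi
  rot[3] = let$pig
  rot[4] = et$pigl
  rot[5] = t$pigle
  rot[6] = $piglet
Sorted (with $ < everything):
  sorted[0] = $piglet  (last char: 't')
  sorted[1] = et$pigl  (last char: 'l')
  sorted[2] = glet$pi  (last char: 'i')
  sorted[3] = iglet$p  (last char: 'p')
  sorted[4] = let$pig  (last char: 'g')
  sorted[5] = piglet$  (last char: '$')
  sorted[6] = t$pigle  (last char: 'e')
Last column: tlipg$e
Original string S is at sorted index 5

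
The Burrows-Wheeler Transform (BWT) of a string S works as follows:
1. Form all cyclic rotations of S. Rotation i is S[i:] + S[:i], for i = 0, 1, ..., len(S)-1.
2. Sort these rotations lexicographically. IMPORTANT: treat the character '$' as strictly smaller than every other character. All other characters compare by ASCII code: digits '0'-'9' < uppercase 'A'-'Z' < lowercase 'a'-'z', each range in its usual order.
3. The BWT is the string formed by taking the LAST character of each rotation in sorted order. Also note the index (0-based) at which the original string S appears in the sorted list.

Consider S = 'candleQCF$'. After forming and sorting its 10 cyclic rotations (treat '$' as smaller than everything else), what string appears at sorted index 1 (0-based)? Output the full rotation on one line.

Answer: CF$candleQ

Derivation:
All 10 rotations (rotation i = S[i:]+S[:i]):
  rot[0] = candleQCF$
  rot[1] = andleQCF$c
  rot[2] = ndleQCF$ca
  rot[3] = dleQCF$can
  rot[4] = leQCF$cand
  rot[5] = eQCF$candl
  rot[6] = QCF$candle
  rot[7] = CF$candleQ
  rot[8] = F$candleQC
  rot[9] = $candleQCF
Sorted (with $ < everything):
  sorted[0] = $candleQCF
  sorted[1] = CF$candleQ
  sorted[2] = F$candleQC
  sorted[3] = QCF$candle
  sorted[4] = andleQCF$c
  sorted[5] = candleQCF$
  sorted[6] = dleQCF$can
  sorted[7] = eQCF$candl
  sorted[8] = leQCF$cand
  sorted[9] = ndleQCF$ca
sorted[1] = CF$candleQ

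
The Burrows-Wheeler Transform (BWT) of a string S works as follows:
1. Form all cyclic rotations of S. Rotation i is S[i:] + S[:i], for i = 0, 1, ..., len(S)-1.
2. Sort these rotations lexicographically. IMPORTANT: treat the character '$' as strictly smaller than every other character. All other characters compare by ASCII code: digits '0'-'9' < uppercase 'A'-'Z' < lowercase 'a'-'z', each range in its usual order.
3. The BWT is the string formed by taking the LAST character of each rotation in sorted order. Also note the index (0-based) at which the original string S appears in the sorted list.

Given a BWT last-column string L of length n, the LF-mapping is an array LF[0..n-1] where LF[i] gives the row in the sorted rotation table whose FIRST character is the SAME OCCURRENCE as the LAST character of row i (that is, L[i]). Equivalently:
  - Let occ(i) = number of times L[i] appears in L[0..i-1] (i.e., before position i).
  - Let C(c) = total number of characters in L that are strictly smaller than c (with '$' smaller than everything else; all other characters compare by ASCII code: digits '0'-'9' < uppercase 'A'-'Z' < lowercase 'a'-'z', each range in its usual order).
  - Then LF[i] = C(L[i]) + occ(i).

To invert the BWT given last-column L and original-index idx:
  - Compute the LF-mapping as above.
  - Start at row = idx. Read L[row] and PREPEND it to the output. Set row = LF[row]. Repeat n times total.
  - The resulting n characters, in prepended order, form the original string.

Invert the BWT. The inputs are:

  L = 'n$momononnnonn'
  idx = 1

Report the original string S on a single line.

Answer: mmnnnoonnonon$

Derivation:
LF mapping: 3 0 1 10 2 11 4 12 5 6 7 13 8 9
Walk LF starting at row 1, prepending L[row]:
  step 1: row=1, L[1]='$', prepend. Next row=LF[1]=0
  step 2: row=0, L[0]='n', prepend. Next row=LF[0]=3
  step 3: row=3, L[3]='o', prepend. Next row=LF[3]=10
  step 4: row=10, L[10]='n', prepend. Next row=LF[10]=7
  step 5: row=7, L[7]='o', prepend. Next row=LF[7]=12
  step 6: row=12, L[12]='n', prepend. Next row=LF[12]=8
  step 7: row=8, L[8]='n', prepend. Next row=LF[8]=5
  step 8: row=5, L[5]='o', prepend. Next row=LF[5]=11
  step 9: row=11, L[11]='o', prepend. Next row=LF[11]=13
  step 10: row=13, L[13]='n', prepend. Next row=LF[13]=9
  step 11: row=9, L[9]='n', prepend. Next row=LF[9]=6
  step 12: row=6, L[6]='n', prepend. Next row=LF[6]=4
  step 13: row=4, L[4]='m', prepend. Next row=LF[4]=2
  step 14: row=2, L[2]='m', prepend. Next row=LF[2]=1
Reversed output: mmnnnoonnonon$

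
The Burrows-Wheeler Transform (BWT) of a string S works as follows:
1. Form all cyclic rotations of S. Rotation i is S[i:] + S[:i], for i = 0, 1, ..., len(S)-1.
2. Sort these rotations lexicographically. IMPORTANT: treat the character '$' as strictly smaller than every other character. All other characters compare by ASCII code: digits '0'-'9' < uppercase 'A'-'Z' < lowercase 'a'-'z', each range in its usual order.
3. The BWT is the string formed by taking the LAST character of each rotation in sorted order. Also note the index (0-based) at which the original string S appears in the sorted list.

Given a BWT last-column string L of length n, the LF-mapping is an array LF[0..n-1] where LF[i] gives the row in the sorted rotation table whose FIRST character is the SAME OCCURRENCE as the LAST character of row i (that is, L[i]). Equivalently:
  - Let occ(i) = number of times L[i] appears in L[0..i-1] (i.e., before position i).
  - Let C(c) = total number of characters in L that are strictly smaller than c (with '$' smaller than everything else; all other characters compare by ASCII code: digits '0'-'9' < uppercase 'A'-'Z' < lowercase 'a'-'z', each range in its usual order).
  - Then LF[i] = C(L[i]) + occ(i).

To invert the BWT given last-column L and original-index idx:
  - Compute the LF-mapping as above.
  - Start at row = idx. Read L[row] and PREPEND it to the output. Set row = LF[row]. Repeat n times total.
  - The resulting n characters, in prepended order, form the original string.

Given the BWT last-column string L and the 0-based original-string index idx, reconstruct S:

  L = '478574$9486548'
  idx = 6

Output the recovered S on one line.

LF mapping: 1 8 10 5 9 2 0 13 3 11 7 6 4 12
Walk LF starting at row 6, prepending L[row]:
  step 1: row=6, L[6]='$', prepend. Next row=LF[6]=0
  step 2: row=0, L[0]='4', prepend. Next row=LF[0]=1
  step 3: row=1, L[1]='7', prepend. Next row=LF[1]=8
  step 4: row=8, L[8]='4', prepend. Next row=LF[8]=3
  step 5: row=3, L[3]='5', prepend. Next row=LF[3]=5
  step 6: row=5, L[5]='4', prepend. Next row=LF[5]=2
  step 7: row=2, L[2]='8', prepend. Next row=LF[2]=10
  step 8: row=10, L[10]='6', prepend. Next row=LF[10]=7
  step 9: row=7, L[7]='9', prepend. Next row=LF[7]=13
  step 10: row=13, L[13]='8', prepend. Next row=LF[13]=12
  step 11: row=12, L[12]='4', prepend. Next row=LF[12]=4
  step 12: row=4, L[4]='7', prepend. Next row=LF[4]=9
  step 13: row=9, L[9]='8', prepend. Next row=LF[9]=11
  step 14: row=11, L[11]='5', prepend. Next row=LF[11]=6
Reversed output: 5874896845474$

Answer: 5874896845474$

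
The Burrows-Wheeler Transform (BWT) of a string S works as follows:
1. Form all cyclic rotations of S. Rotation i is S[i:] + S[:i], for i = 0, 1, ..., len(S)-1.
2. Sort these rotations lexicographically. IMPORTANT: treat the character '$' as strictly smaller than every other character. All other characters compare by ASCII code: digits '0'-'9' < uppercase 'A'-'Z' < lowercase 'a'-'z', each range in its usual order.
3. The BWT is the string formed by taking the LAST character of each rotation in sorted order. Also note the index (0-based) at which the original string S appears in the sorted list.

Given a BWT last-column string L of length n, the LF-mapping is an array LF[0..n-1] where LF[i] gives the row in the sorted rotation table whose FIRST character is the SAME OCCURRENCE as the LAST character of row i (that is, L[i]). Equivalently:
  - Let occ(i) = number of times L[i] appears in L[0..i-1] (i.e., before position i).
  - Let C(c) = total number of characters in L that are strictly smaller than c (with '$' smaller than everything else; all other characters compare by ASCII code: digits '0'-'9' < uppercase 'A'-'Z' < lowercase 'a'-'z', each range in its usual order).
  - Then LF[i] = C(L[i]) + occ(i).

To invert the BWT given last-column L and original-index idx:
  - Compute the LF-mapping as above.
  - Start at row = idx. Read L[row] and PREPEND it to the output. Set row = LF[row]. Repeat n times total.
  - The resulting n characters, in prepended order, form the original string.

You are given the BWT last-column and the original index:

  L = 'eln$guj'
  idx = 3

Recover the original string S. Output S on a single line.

Answer: jungle$

Derivation:
LF mapping: 1 4 5 0 2 6 3
Walk LF starting at row 3, prepending L[row]:
  step 1: row=3, L[3]='$', prepend. Next row=LF[3]=0
  step 2: row=0, L[0]='e', prepend. Next row=LF[0]=1
  step 3: row=1, L[1]='l', prepend. Next row=LF[1]=4
  step 4: row=4, L[4]='g', prepend. Next row=LF[4]=2
  step 5: row=2, L[2]='n', prepend. Next row=LF[2]=5
  step 6: row=5, L[5]='u', prepend. Next row=LF[5]=6
  step 7: row=6, L[6]='j', prepend. Next row=LF[6]=3
Reversed output: jungle$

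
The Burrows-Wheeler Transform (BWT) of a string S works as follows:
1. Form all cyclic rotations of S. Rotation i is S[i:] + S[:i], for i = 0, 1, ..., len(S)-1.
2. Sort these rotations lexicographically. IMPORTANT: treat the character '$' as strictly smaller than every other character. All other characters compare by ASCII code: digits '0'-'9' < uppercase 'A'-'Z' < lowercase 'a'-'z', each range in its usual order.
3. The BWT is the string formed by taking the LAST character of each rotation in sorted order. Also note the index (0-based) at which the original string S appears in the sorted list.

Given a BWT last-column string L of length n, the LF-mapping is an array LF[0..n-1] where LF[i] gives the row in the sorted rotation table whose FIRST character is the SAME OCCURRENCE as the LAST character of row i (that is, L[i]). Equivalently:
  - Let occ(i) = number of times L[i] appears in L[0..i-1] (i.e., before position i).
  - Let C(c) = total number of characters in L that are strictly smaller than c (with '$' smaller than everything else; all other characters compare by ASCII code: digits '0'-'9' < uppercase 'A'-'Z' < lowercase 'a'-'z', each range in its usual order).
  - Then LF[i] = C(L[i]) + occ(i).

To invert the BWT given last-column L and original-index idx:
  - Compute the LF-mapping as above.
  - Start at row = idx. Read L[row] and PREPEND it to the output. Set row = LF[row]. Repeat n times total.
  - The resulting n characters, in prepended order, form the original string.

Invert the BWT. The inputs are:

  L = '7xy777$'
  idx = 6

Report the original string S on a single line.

Answer: y777x7$

Derivation:
LF mapping: 1 5 6 2 3 4 0
Walk LF starting at row 6, prepending L[row]:
  step 1: row=6, L[6]='$', prepend. Next row=LF[6]=0
  step 2: row=0, L[0]='7', prepend. Next row=LF[0]=1
  step 3: row=1, L[1]='x', prepend. Next row=LF[1]=5
  step 4: row=5, L[5]='7', prepend. Next row=LF[5]=4
  step 5: row=4, L[4]='7', prepend. Next row=LF[4]=3
  step 6: row=3, L[3]='7', prepend. Next row=LF[3]=2
  step 7: row=2, L[2]='y', prepend. Next row=LF[2]=6
Reversed output: y777x7$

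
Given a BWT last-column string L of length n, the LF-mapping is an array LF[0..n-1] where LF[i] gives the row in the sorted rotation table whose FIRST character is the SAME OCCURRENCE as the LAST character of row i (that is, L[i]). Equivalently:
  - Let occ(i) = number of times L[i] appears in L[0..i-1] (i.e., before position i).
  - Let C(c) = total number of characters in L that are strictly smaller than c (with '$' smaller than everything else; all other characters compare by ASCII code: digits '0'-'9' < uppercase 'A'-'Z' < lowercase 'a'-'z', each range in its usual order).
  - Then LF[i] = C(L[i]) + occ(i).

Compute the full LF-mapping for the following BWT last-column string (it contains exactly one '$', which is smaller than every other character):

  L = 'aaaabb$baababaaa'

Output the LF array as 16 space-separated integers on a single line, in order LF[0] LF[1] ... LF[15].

Char counts: '$':1, 'a':10, 'b':5
C (first-col start): C('$')=0, C('a')=1, C('b')=11
L[0]='a': occ=0, LF[0]=C('a')+0=1+0=1
L[1]='a': occ=1, LF[1]=C('a')+1=1+1=2
L[2]='a': occ=2, LF[2]=C('a')+2=1+2=3
L[3]='a': occ=3, LF[3]=C('a')+3=1+3=4
L[4]='b': occ=0, LF[4]=C('b')+0=11+0=11
L[5]='b': occ=1, LF[5]=C('b')+1=11+1=12
L[6]='$': occ=0, LF[6]=C('$')+0=0+0=0
L[7]='b': occ=2, LF[7]=C('b')+2=11+2=13
L[8]='a': occ=4, LF[8]=C('a')+4=1+4=5
L[9]='a': occ=5, LF[9]=C('a')+5=1+5=6
L[10]='b': occ=3, LF[10]=C('b')+3=11+3=14
L[11]='a': occ=6, LF[11]=C('a')+6=1+6=7
L[12]='b': occ=4, LF[12]=C('b')+4=11+4=15
L[13]='a': occ=7, LF[13]=C('a')+7=1+7=8
L[14]='a': occ=8, LF[14]=C('a')+8=1+8=9
L[15]='a': occ=9, LF[15]=C('a')+9=1+9=10

Answer: 1 2 3 4 11 12 0 13 5 6 14 7 15 8 9 10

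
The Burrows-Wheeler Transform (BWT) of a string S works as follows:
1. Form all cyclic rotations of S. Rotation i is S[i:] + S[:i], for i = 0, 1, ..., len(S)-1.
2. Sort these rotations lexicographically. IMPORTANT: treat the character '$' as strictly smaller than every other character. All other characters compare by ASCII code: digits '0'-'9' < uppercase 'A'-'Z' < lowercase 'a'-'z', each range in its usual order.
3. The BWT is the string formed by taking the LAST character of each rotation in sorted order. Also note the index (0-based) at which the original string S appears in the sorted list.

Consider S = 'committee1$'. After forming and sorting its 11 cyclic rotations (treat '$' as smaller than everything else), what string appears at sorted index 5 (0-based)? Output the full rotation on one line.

Answer: ittee1$comm

Derivation:
All 11 rotations (rotation i = S[i:]+S[:i]):
  rot[0] = committee1$
  rot[1] = ommittee1$c
  rot[2] = mmittee1$co
  rot[3] = mittee1$com
  rot[4] = ittee1$comm
  rot[5] = ttee1$commi
  rot[6] = tee1$commit
  rot[7] = ee1$committ
  rot[8] = e1$committe
  rot[9] = 1$committee
  rot[10] = $committee1
Sorted (with $ < everything):
  sorted[0] = $committee1
  sorted[1] = 1$committee
  sorted[2] = committee1$
  sorted[3] = e1$committe
  sorted[4] = ee1$committ
  sorted[5] = ittee1$comm
  sorted[6] = mittee1$com
  sorted[7] = mmittee1$co
  sorted[8] = ommittee1$c
  sorted[9] = tee1$commit
  sorted[10] = ttee1$commi
sorted[5] = ittee1$comm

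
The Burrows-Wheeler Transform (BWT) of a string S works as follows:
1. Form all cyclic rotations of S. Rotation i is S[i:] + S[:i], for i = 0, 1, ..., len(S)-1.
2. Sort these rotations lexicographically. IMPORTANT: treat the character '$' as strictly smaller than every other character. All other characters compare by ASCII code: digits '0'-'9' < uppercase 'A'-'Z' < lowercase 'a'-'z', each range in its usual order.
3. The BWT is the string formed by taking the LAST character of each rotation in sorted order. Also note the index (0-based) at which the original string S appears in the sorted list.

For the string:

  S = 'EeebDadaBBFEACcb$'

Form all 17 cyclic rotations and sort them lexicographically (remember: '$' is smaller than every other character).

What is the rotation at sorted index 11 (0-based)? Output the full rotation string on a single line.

Answer: b$EeebDadaBBFEACc

Derivation:
All 17 rotations (rotation i = S[i:]+S[:i]):
  rot[0] = EeebDadaBBFEACcb$
  rot[1] = eebDadaBBFEACcb$E
  rot[2] = ebDadaBBFEACcb$Ee
  rot[3] = bDadaBBFEACcb$Eee
  rot[4] = DadaBBFEACcb$Eeeb
  rot[5] = adaBBFEACcb$EeebD
  rot[6] = daBBFEACcb$EeebDa
  rot[7] = aBBFEACcb$EeebDad
  rot[8] = BBFEACcb$EeebDada
  rot[9] = BFEACcb$EeebDadaB
  rot[10] = FEACcb$EeebDadaBB
  rot[11] = EACcb$EeebDadaBBF
  rot[12] = ACcb$EeebDadaBBFE
  rot[13] = Ccb$EeebDadaBBFEA
  rot[14] = cb$EeebDadaBBFEAC
  rot[15] = b$EeebDadaBBFEACc
  rot[16] = $EeebDadaBBFEACcb
Sorted (with $ < everything):
  sorted[0] = $EeebDadaBBFEACcb
  sorted[1] = ACcb$EeebDadaBBFE
  sorted[2] = BBFEACcb$EeebDada
  sorted[3] = BFEACcb$EeebDadaB
  sorted[4] = Ccb$EeebDadaBBFEA
  sorted[5] = DadaBBFEACcb$Eeeb
  sorted[6] = EACcb$EeebDadaBBF
  sorted[7] = EeebDadaBBFEACcb$
  sorted[8] = FEACcb$EeebDadaBB
  sorted[9] = aBBFEACcb$EeebDad
  sorted[10] = adaBBFEACcb$EeebD
  sorted[11] = b$EeebDadaBBFEACc
  sorted[12] = bDadaBBFEACcb$Eee
  sorted[13] = cb$EeebDadaBBFEAC
  sorted[14] = daBBFEACcb$EeebDa
  sorted[15] = ebDadaBBFEACcb$Ee
  sorted[16] = eebDadaBBFEACcb$E
sorted[11] = b$EeebDadaBBFEACc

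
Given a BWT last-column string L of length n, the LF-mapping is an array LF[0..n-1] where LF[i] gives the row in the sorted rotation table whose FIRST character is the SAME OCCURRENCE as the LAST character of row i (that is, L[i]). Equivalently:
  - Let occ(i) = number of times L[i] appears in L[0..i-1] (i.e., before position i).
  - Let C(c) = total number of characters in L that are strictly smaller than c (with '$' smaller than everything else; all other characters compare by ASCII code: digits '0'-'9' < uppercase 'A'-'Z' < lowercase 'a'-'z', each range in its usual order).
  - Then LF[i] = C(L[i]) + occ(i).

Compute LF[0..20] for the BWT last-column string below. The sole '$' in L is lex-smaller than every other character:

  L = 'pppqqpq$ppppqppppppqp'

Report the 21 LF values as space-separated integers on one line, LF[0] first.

Answer: 1 2 3 16 17 4 18 0 5 6 7 8 19 9 10 11 12 13 14 20 15

Derivation:
Char counts: '$':1, 'p':15, 'q':5
C (first-col start): C('$')=0, C('p')=1, C('q')=16
L[0]='p': occ=0, LF[0]=C('p')+0=1+0=1
L[1]='p': occ=1, LF[1]=C('p')+1=1+1=2
L[2]='p': occ=2, LF[2]=C('p')+2=1+2=3
L[3]='q': occ=0, LF[3]=C('q')+0=16+0=16
L[4]='q': occ=1, LF[4]=C('q')+1=16+1=17
L[5]='p': occ=3, LF[5]=C('p')+3=1+3=4
L[6]='q': occ=2, LF[6]=C('q')+2=16+2=18
L[7]='$': occ=0, LF[7]=C('$')+0=0+0=0
L[8]='p': occ=4, LF[8]=C('p')+4=1+4=5
L[9]='p': occ=5, LF[9]=C('p')+5=1+5=6
L[10]='p': occ=6, LF[10]=C('p')+6=1+6=7
L[11]='p': occ=7, LF[11]=C('p')+7=1+7=8
L[12]='q': occ=3, LF[12]=C('q')+3=16+3=19
L[13]='p': occ=8, LF[13]=C('p')+8=1+8=9
L[14]='p': occ=9, LF[14]=C('p')+9=1+9=10
L[15]='p': occ=10, LF[15]=C('p')+10=1+10=11
L[16]='p': occ=11, LF[16]=C('p')+11=1+11=12
L[17]='p': occ=12, LF[17]=C('p')+12=1+12=13
L[18]='p': occ=13, LF[18]=C('p')+13=1+13=14
L[19]='q': occ=4, LF[19]=C('q')+4=16+4=20
L[20]='p': occ=14, LF[20]=C('p')+14=1+14=15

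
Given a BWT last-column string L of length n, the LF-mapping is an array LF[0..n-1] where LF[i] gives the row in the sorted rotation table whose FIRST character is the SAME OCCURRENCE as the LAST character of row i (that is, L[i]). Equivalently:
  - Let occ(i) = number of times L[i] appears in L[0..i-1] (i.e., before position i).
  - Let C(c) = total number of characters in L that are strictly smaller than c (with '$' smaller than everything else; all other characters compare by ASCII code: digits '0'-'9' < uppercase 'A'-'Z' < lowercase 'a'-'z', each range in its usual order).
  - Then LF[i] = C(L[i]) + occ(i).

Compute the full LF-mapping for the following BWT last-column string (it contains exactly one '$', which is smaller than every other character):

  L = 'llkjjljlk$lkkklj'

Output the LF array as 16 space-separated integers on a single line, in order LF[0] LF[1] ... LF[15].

Char counts: '$':1, 'j':4, 'k':5, 'l':6
C (first-col start): C('$')=0, C('j')=1, C('k')=5, C('l')=10
L[0]='l': occ=0, LF[0]=C('l')+0=10+0=10
L[1]='l': occ=1, LF[1]=C('l')+1=10+1=11
L[2]='k': occ=0, LF[2]=C('k')+0=5+0=5
L[3]='j': occ=0, LF[3]=C('j')+0=1+0=1
L[4]='j': occ=1, LF[4]=C('j')+1=1+1=2
L[5]='l': occ=2, LF[5]=C('l')+2=10+2=12
L[6]='j': occ=2, LF[6]=C('j')+2=1+2=3
L[7]='l': occ=3, LF[7]=C('l')+3=10+3=13
L[8]='k': occ=1, LF[8]=C('k')+1=5+1=6
L[9]='$': occ=0, LF[9]=C('$')+0=0+0=0
L[10]='l': occ=4, LF[10]=C('l')+4=10+4=14
L[11]='k': occ=2, LF[11]=C('k')+2=5+2=7
L[12]='k': occ=3, LF[12]=C('k')+3=5+3=8
L[13]='k': occ=4, LF[13]=C('k')+4=5+4=9
L[14]='l': occ=5, LF[14]=C('l')+5=10+5=15
L[15]='j': occ=3, LF[15]=C('j')+3=1+3=4

Answer: 10 11 5 1 2 12 3 13 6 0 14 7 8 9 15 4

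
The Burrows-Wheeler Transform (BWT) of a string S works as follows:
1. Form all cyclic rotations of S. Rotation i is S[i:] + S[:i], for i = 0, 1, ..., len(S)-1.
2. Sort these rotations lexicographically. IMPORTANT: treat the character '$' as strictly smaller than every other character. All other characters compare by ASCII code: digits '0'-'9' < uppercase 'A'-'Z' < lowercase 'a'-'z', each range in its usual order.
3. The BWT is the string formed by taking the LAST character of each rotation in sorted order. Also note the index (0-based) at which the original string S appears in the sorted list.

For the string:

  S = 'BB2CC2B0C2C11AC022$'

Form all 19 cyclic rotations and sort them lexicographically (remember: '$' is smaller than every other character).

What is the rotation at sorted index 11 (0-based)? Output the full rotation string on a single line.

All 19 rotations (rotation i = S[i:]+S[:i]):
  rot[0] = BB2CC2B0C2C11AC022$
  rot[1] = B2CC2B0C2C11AC022$B
  rot[2] = 2CC2B0C2C11AC022$BB
  rot[3] = CC2B0C2C11AC022$BB2
  rot[4] = C2B0C2C11AC022$BB2C
  rot[5] = 2B0C2C11AC022$BB2CC
  rot[6] = B0C2C11AC022$BB2CC2
  rot[7] = 0C2C11AC022$BB2CC2B
  rot[8] = C2C11AC022$BB2CC2B0
  rot[9] = 2C11AC022$BB2CC2B0C
  rot[10] = C11AC022$BB2CC2B0C2
  rot[11] = 11AC022$BB2CC2B0C2C
  rot[12] = 1AC022$BB2CC2B0C2C1
  rot[13] = AC022$BB2CC2B0C2C11
  rot[14] = C022$BB2CC2B0C2C11A
  rot[15] = 022$BB2CC2B0C2C11AC
  rot[16] = 22$BB2CC2B0C2C11AC0
  rot[17] = 2$BB2CC2B0C2C11AC02
  rot[18] = $BB2CC2B0C2C11AC022
Sorted (with $ < everything):
  sorted[0] = $BB2CC2B0C2C11AC022
  sorted[1] = 022$BB2CC2B0C2C11AC
  sorted[2] = 0C2C11AC022$BB2CC2B
  sorted[3] = 11AC022$BB2CC2B0C2C
  sorted[4] = 1AC022$BB2CC2B0C2C1
  sorted[5] = 2$BB2CC2B0C2C11AC02
  sorted[6] = 22$BB2CC2B0C2C11AC0
  sorted[7] = 2B0C2C11AC022$BB2CC
  sorted[8] = 2C11AC022$BB2CC2B0C
  sorted[9] = 2CC2B0C2C11AC022$BB
  sorted[10] = AC022$BB2CC2B0C2C11
  sorted[11] = B0C2C11AC022$BB2CC2
  sorted[12] = B2CC2B0C2C11AC022$B
  sorted[13] = BB2CC2B0C2C11AC022$
  sorted[14] = C022$BB2CC2B0C2C11A
  sorted[15] = C11AC022$BB2CC2B0C2
  sorted[16] = C2B0C2C11AC022$BB2C
  sorted[17] = C2C11AC022$BB2CC2B0
  sorted[18] = CC2B0C2C11AC022$BB2
sorted[11] = B0C2C11AC022$BB2CC2

Answer: B0C2C11AC022$BB2CC2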